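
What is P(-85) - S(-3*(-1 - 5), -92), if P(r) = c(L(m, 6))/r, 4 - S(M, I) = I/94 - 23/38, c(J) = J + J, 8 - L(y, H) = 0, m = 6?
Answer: -876281/151810 ≈ -5.7722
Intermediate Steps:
L(y, H) = 8 (L(y, H) = 8 - 1*0 = 8 + 0 = 8)
c(J) = 2*J
S(M, I) = 175/38 - I/94 (S(M, I) = 4 - (I/94 - 23/38) = 4 - (-23/38 + I/94) = 4 + (23/38 - I/94) = 175/38 - I/94)
P(r) = 16/r (P(r) = (2*8)/r = 16/r)
P(-85) - S(-3*(-1 - 5), -92) = 16/(-85) - (175/38 - 1/94*(-92)) = 16*(-1/85) - (175/38 + 46/47) = -16/85 - 1*9973/1786 = -16/85 - 9973/1786 = -876281/151810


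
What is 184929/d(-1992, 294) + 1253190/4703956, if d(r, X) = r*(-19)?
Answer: 76444051187/14836277224 ≈ 5.1525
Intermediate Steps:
d(r, X) = -19*r
184929/d(-1992, 294) + 1253190/4703956 = 184929/((-19*(-1992))) + 1253190/4703956 = 184929/37848 + 1253190*(1/4703956) = 184929*(1/37848) + 626595/2351978 = 61643/12616 + 626595/2351978 = 76444051187/14836277224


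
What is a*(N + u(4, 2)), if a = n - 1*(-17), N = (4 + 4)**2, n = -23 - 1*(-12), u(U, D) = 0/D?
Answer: 384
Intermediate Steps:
u(U, D) = 0
n = -11 (n = -23 + 12 = -11)
N = 64 (N = 8**2 = 64)
a = 6 (a = -11 - 1*(-17) = -11 + 17 = 6)
a*(N + u(4, 2)) = 6*(64 + 0) = 6*64 = 384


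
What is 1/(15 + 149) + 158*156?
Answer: 4042273/164 ≈ 24648.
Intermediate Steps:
1/(15 + 149) + 158*156 = 1/164 + 24648 = 4042273/164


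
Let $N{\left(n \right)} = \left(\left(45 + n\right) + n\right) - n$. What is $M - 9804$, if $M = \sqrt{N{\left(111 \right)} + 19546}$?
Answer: $-9804 + \sqrt{19702} \approx -9663.6$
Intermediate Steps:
$N{\left(n \right)} = 45 + n$ ($N{\left(n \right)} = \left(45 + 2 n\right) - n = 45 + n$)
$M = \sqrt{19702}$ ($M = \sqrt{\left(45 + 111\right) + 19546} = \sqrt{156 + 19546} = \sqrt{19702} \approx 140.36$)
$M - 9804 = \sqrt{19702} - 9804 = -9804 + \sqrt{19702}$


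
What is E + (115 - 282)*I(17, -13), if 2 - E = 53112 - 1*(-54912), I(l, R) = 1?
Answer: -108189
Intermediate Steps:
E = -108022 (E = 2 - (53112 - 1*(-54912)) = 2 - (53112 + 54912) = 2 - 1*108024 = 2 - 108024 = -108022)
E + (115 - 282)*I(17, -13) = -108022 + (115 - 282)*1 = -108022 - 167*1 = -108022 - 167 = -108189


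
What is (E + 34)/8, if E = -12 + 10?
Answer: 4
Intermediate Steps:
E = -2
(E + 34)/8 = (-2 + 34)/8 = 32*(⅛) = 4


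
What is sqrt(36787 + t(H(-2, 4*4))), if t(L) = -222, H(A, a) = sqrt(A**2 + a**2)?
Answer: sqrt(36565) ≈ 191.22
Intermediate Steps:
sqrt(36787 + t(H(-2, 4*4))) = sqrt(36787 - 222) = sqrt(36565)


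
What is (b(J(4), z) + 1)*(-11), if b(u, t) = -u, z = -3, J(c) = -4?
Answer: -55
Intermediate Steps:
(b(J(4), z) + 1)*(-11) = (-1*(-4) + 1)*(-11) = (4 + 1)*(-11) = 5*(-11) = -55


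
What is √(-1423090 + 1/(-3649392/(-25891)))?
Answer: I*√131616671624463427/304116 ≈ 1192.9*I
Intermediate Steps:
√(-1423090 + 1/(-3649392/(-25891))) = √(-1423090 + 1/(-3649392*(-1/25891))) = √(-1423090 + 1/(3649392/25891)) = √(-1423090 + 25891/3649392) = √(-5193413235389/3649392) = I*√131616671624463427/304116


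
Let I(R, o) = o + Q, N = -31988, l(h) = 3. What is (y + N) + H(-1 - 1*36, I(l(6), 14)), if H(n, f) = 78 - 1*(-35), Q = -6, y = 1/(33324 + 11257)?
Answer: -1421019374/44581 ≈ -31875.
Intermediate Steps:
y = 1/44581 ≈ 2.2431e-5
I(R, o) = -6 + o (I(R, o) = o - 6 = -6 + o)
H(n, f) = 113 (H(n, f) = 78 + 35 = 113)
(y + N) + H(-1 - 1*36, I(l(6), 14)) = (1/44581 - 31988) + 113 = -1426057027/44581 + 113 = -1421019374/44581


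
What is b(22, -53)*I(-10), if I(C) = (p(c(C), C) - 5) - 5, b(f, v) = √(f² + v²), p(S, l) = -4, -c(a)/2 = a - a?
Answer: -14*√3293 ≈ -803.39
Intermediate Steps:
c(a) = 0 (c(a) = -2*(a - a) = -2*0 = 0)
I(C) = -14 (I(C) = (-4 - 5) - 5 = -9 - 5 = -14)
b(22, -53)*I(-10) = √(22² + (-53)²)*(-14) = √(484 + 2809)*(-14) = √3293*(-14) = -14*√3293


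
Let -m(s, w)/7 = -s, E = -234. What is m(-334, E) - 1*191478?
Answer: -193816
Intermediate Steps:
m(s, w) = 7*s (m(s, w) = -(-7)*s = 7*s)
m(-334, E) - 1*191478 = 7*(-334) - 1*191478 = -2338 - 191478 = -193816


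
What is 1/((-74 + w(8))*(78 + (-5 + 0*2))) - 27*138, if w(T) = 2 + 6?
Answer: -17951869/4818 ≈ -3726.0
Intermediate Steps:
w(T) = 8
1/((-74 + w(8))*(78 + (-5 + 0*2))) - 27*138 = 1/((-74 + 8)*(78 + (-5 + 0*2))) - 27*138 = 1/(-66*(78 + (-5 + 0))) - 3726 = 1/(-66*(78 - 5)) - 3726 = 1/(-66*73) - 3726 = 1/(-4818) - 3726 = -1/4818 - 3726 = -17951869/4818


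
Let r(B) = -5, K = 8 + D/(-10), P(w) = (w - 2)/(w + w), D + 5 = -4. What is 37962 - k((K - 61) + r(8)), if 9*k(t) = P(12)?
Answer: 4099891/108 ≈ 37962.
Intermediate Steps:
D = -9 (D = -5 - 4 = -9)
P(w) = (-2 + w)/(2*w) (P(w) = (-2 + w)/((2*w)) = (-2 + w)*(1/(2*w)) = (-2 + w)/(2*w))
K = 89/10 (K = 8 - 9/(-10) = 8 - 9*(-⅒) = 8 + 9/10 = 89/10 ≈ 8.9000)
k(t) = 5/108 (k(t) = ((½)*(-2 + 12)/12)/9 = ((½)*(1/12)*10)/9 = (⅑)*(5/12) = 5/108)
37962 - k((K - 61) + r(8)) = 37962 - 1*5/108 = 37962 - 5/108 = 4099891/108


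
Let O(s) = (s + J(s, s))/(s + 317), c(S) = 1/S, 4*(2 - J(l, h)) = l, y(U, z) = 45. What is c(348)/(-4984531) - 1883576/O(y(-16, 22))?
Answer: -4731025133954989967/248050200684 ≈ -1.9073e+7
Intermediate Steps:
J(l, h) = 2 - l/4
O(s) = (2 + 3*s/4)/(317 + s) (O(s) = (s + (2 - s/4))/(s + 317) = (2 + 3*s/4)/(317 + s))
c(348)/(-4984531) - 1883576/O(y(-16, 22)) = 1/(348*(-4984531)) - 1883576*4*(317 + 45)/(8 + 3*45) = (1/348)*(-1/4984531) - 1883576*1448/(8 + 135) = -1/1734616788 - 1883576/((¼)*(1/362)*143) = -1/1734616788 - 1883576/143/1448 = -1/1734616788 - 1883576*1448/143 = -1/1734616788 - 2727418048/143 = -4731025133954989967/248050200684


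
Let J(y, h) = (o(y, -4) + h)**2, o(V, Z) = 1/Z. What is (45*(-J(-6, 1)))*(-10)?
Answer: 2025/8 ≈ 253.13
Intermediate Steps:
J(y, h) = (-1/4 + h)**2 (J(y, h) = (1/(-4) + h)**2 = (-1/4 + h)**2)
(45*(-J(-6, 1)))*(-10) = (45*(-(-1 + 4*1)**2/16))*(-10) = (45*(-(-1 + 4)**2/16))*(-10) = (45*(-3**2/16))*(-10) = (45*(-9/16))*(-10) = -405/16*(-10) = 2025/8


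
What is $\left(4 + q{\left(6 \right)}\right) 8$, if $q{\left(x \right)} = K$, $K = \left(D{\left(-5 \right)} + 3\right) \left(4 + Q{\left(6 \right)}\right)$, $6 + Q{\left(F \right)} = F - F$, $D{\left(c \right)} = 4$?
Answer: $-80$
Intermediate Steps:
$Q{\left(F \right)} = -6$ ($Q{\left(F \right)} = -6 + \left(F - F\right) = -6 + 0 = -6$)
$K = -14$ ($K = \left(4 + 3\right) \left(4 - 6\right) = 7 \left(-2\right) = -14$)
$q{\left(x \right)} = -14$
$\left(4 + q{\left(6 \right)}\right) 8 = \left(4 - 14\right) 8 = \left(-10\right) 8 = -80$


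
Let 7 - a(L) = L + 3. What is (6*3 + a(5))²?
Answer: 289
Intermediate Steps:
a(L) = 4 - L (a(L) = 7 - (L + 3) = 7 - (3 + L) = 7 + (-3 - L) = 4 - L)
(6*3 + a(5))² = (6*3 + (4 - 1*5))² = (18 + (4 - 5))² = (18 - 1)² = 17² = 289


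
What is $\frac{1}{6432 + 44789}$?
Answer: $\frac{1}{51221} \approx 1.9523 \cdot 10^{-5}$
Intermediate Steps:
$\frac{1}{6432 + 44789} = \frac{1}{51221}$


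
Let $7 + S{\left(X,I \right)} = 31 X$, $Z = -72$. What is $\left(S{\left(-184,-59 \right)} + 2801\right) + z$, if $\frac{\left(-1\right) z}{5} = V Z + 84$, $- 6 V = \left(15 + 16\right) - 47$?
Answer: $-2370$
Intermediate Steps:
$V = \frac{8}{3}$ ($V = - \frac{\left(15 + 16\right) - 47}{6} = - \frac{31 - 47}{6} = \left(- \frac{1}{6}\right) \left(-16\right) = \frac{8}{3} \approx 2.6667$)
$S{\left(X,I \right)} = -7 + 31 X$
$z = 540$ ($z = - 5 \left(\frac{8}{3} \left(-72\right) + 84\right) = - 5 \left(-192 + 84\right) = \left(-5\right) \left(-108\right) = 540$)
$\left(S{\left(-184,-59 \right)} + 2801\right) + z = \left(\left(-7 + 31 \left(-184\right)\right) + 2801\right) + 540 = \left(\left(-7 - 5704\right) + 2801\right) + 540 = \left(-5711 + 2801\right) + 540 = -2910 + 540 = -2370$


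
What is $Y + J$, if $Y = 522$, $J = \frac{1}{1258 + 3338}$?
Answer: $\frac{2399113}{4596} \approx 522.0$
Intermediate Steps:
$J = \frac{1}{4596} \approx 0.00021758$
$Y + J = 522 + \frac{1}{4596} = \frac{2399113}{4596}$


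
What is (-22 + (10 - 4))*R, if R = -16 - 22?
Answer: 608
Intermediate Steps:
R = -38
(-22 + (10 - 4))*R = (-22 + (10 - 4))*(-38) = (-22 + 6)*(-38) = -16*(-38) = 608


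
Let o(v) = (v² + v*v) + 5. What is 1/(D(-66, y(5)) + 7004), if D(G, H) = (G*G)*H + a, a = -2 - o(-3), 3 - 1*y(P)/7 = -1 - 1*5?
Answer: 1/281407 ≈ 3.5536e-6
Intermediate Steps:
y(P) = 63 (y(P) = 21 - 7*(-1 - 1*5) = 21 - 7*(-1 - 5) = 21 - 7*(-6) = 21 + 42 = 63)
o(v) = 5 + 2*v² (o(v) = (v² + v²) + 5 = 2*v² + 5 = 5 + 2*v²)
a = -25 (a = -2 - (5 + 2*(-3)²) = -2 - (5 + 2*9) = -2 - (5 + 18) = -2 - 1*23 = -2 - 23 = -25)
D(G, H) = -25 + H*G² (D(G, H) = (G*G)*H - 25 = G²*H - 25 = H*G² - 25 = -25 + H*G²)
1/(D(-66, y(5)) + 7004) = 1/((-25 + 63*(-66)²) + 7004) = 1/((-25 + 63*4356) + 7004) = 1/((-25 + 274428) + 7004) = 1/(274403 + 7004) = 1/281407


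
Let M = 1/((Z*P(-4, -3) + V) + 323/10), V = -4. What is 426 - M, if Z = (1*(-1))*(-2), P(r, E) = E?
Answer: 94988/223 ≈ 425.96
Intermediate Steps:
Z = 2 (Z = -1*(-2) = 2)
M = 10/223 (M = 1/((2*(-3) - 4) + 323/10) = 1/((-6 - 4) + 323*(⅒)) = 1/(-10 + 323/10) = 1/(223/10) = 10/223 ≈ 0.044843)
426 - M = 426 - 1*10/223 = 426 - 10/223 = 94988/223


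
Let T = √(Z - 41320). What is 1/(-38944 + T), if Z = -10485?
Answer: -38944/1516686941 - I*√51805/1516686941 ≈ -2.5677e-5 - 1.5007e-7*I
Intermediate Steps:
T = I*√51805 (T = √(-10485 - 41320) = √(-51805) = I*√51805 ≈ 227.61*I)
1/(-38944 + T) = 1/(-38944 + I*√51805)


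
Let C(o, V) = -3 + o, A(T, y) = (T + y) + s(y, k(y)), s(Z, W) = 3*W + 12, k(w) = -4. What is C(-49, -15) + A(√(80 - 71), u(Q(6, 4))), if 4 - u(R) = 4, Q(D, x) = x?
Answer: -49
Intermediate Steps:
u(R) = 0 (u(R) = 4 - 1*4 = 4 - 4 = 0)
s(Z, W) = 12 + 3*W
A(T, y) = T + y (A(T, y) = (T + y) + (12 + 3*(-4)) = (T + y) + (12 - 12) = (T + y) + 0 = T + y)
C(-49, -15) + A(√(80 - 71), u(Q(6, 4))) = (-3 - 49) + (√(80 - 71) + 0) = -52 + (√9 + 0) = -52 + (3 + 0) = -52 + 3 = -49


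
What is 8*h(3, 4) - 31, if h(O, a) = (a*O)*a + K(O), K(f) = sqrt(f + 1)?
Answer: 369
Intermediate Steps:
K(f) = sqrt(1 + f)
h(O, a) = sqrt(1 + O) + O*a**2 (h(O, a) = (a*O)*a + sqrt(1 + O) = (O*a)*a + sqrt(1 + O) = O*a**2 + sqrt(1 + O) = sqrt(1 + O) + O*a**2)
8*h(3, 4) - 31 = 8*(sqrt(1 + 3) + 3*4**2) - 31 = 8*(sqrt(4) + 3*16) - 31 = 8*(2 + 48) - 31 = 8*50 - 31 = 400 - 31 = 369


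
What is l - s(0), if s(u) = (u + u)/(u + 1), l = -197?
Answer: -197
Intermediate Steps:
s(u) = 2*u/(1 + u) (s(u) = (2*u)/(1 + u) = 2*u/(1 + u))
l - s(0) = -197 - 2*0/(1 + 0) = -197 - 2*0/1 = -197 - 2*0 = -197 - 1*0 = -197 + 0 = -197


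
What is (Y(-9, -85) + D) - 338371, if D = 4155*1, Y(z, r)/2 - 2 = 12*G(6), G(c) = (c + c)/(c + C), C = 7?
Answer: -4344468/13 ≈ -3.3419e+5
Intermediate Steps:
G(c) = 2*c/(7 + c) (G(c) = (c + c)/(c + 7) = (2*c)/(7 + c) = 2*c/(7 + c))
Y(z, r) = 340/13 (Y(z, r) = 4 + 2*(12*(2*6/(7 + 6))) = 4 + 2*(12*(2*6/13)) = 4 + 2*(12*(2*6*(1/13))) = 4 + 2*(12*(12/13)) = 4 + 2*(144/13) = 4 + 288/13 = 340/13)
D = 4155
(Y(-9, -85) + D) - 338371 = (340/13 + 4155) - 338371 = 54355/13 - 338371 = -4344468/13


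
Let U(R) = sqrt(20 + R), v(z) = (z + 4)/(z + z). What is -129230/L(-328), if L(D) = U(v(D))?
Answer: -258460*sqrt(137801)/3361 ≈ -28546.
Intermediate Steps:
v(z) = (4 + z)/(2*z) (v(z) = (4 + z)/((2*z)) = (4 + z)*(1/(2*z)) = (4 + z)/(2*z))
L(D) = sqrt(20 + (4 + D)/(2*D))
-129230/L(-328) = -129230*2/sqrt(82 + 8/(-328)) = -129230*2/sqrt(82 + 8*(-1/328)) = -129230*2/sqrt(82 - 1/41) = -129230*2*sqrt(137801)/3361 = -258460*sqrt(137801)/3361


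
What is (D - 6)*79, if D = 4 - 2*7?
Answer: -1264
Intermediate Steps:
D = -10 (D = 4 - 14 = -10)
(D - 6)*79 = (-10 - 6)*79 = -16*79 = -1264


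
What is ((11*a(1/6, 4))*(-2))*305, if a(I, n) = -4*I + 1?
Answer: -6710/3 ≈ -2236.7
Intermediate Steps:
a(I, n) = 1 - 4*I
((11*a(1/6, 4))*(-2))*305 = ((11*(1 - 4/6))*(-2))*305 = ((11*(1 - 4*1/6))*(-2))*305 = ((11*(1 - 2/3))*(-2))*305 = ((11*(1/3))*(-2))*305 = ((11/3)*(-2))*305 = -22/3*305 = -6710/3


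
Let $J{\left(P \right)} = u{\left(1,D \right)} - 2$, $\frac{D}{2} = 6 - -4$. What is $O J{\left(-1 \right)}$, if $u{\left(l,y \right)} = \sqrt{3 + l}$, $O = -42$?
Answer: $0$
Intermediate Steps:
$D = 20$ ($D = 2 \left(6 - -4\right) = 2 \left(6 + 4\right) = 2 \cdot 10 = 20$)
$J{\left(P \right)} = 0$ ($J{\left(P \right)} = \sqrt{3 + 1} - 2 = \sqrt{4} - 2 = 2 - 2 = 0$)
$O J{\left(-1 \right)} = \left(-42\right) 0 = 0$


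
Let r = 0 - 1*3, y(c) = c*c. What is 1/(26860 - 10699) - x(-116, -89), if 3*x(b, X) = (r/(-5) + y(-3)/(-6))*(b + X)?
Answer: -1987801/32322 ≈ -61.500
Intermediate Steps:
y(c) = c**2
r = -3 (r = 0 - 3 = -3)
x(b, X) = -3*X/10 - 3*b/10 (x(b, X) = ((-3/(-5) + (-3)**2/(-6))*(b + X))/3 = ((-3*(-1/5) + 9*(-1/6))*(X + b))/3 = ((3/5 - 3/2)*(X + b))/3 = (-9*(X + b)/10)/3 = (-9*X/10 - 9*b/10)/3 = -3*X/10 - 3*b/10)
1/(26860 - 10699) - x(-116, -89) = 1/(26860 - 10699) - (-3/10*(-89) - 3/10*(-116)) = 1/16161 - (267/10 + 174/5) = 1/16161 - 1*123/2 = 1/16161 - 123/2 = -1987801/32322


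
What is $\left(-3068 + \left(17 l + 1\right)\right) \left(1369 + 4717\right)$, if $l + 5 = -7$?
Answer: $-19907306$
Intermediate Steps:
$l = -12$ ($l = -5 - 7 = -12$)
$\left(-3068 + \left(17 l + 1\right)\right) \left(1369 + 4717\right) = \left(-3068 + \left(17 \left(-12\right) + 1\right)\right) \left(1369 + 4717\right) = \left(-3068 + \left(-204 + 1\right)\right) 6086 = \left(-3068 - 203\right) 6086 = \left(-3271\right) 6086 = -19907306$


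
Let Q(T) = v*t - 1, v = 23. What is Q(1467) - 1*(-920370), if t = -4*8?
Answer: 919633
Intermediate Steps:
t = -32
Q(T) = -737 (Q(T) = 23*(-32) - 1 = -736 - 1 = -737)
Q(1467) - 1*(-920370) = -737 - 1*(-920370) = -737 + 920370 = 919633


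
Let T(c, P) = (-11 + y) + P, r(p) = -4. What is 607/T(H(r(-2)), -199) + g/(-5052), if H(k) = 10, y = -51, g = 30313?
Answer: -3659419/439524 ≈ -8.3259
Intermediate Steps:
T(c, P) = -62 + P (T(c, P) = (-11 - 51) + P = -62 + P)
607/T(H(r(-2)), -199) + g/(-5052) = 607/(-62 - 199) + 30313/(-5052) = 607/(-261) + 30313*(-1/5052) = 607*(-1/261) - 30313/5052 = -607/261 - 30313/5052 = -3659419/439524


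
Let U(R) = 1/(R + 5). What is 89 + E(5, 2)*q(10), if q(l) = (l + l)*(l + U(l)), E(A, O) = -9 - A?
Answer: -8189/3 ≈ -2729.7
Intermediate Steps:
U(R) = 1/(5 + R)
q(l) = 2*l*(l + 1/(5 + l)) (q(l) = (l + l)*(l + 1/(5 + l)) = (2*l)*(l + 1/(5 + l)) = 2*l*(l + 1/(5 + l)))
89 + E(5, 2)*q(10) = 89 + (-9 - 1*5)*(2*10*(1 + 10*(5 + 10))/(5 + 10)) = 89 + (-9 - 5)*(2*10*(1 + 10*15)/15) = 89 - 28*10*(1 + 150)/15 = 89 - 28*10*151/15 = 89 - 14*604/3 = 89 - 8456/3 = -8189/3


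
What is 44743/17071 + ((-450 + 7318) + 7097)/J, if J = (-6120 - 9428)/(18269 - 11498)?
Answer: -1613487138901/265419908 ≈ -6079.0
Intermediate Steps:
J = -15548/6771 ≈ -2.2963
44743/17071 + ((-450 + 7318) + 7097)/J = 44743/17071 + ((-450 + 7318) + 7097)/(-15548/6771) = 44743*(1/17071) + (6868 + 7097)*(-6771/15548) = 44743/17071 + 13965*(-6771/15548) = 44743/17071 - 94557015/15548 = -1613487138901/265419908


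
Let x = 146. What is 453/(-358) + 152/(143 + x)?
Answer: -76501/103462 ≈ -0.73941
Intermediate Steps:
453/(-358) + 152/(143 + x) = 453/(-358) + 152/(143 + 146) = 453*(-1/358) + 152/289 = -453/358 + 152*(1/289) = -453/358 + 152/289 = -76501/103462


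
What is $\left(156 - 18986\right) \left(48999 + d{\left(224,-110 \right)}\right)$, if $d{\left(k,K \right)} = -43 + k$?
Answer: $-926059400$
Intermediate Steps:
$\left(156 - 18986\right) \left(48999 + d{\left(224,-110 \right)}\right) = \left(156 - 18986\right) \left(48999 + \left(-43 + 224\right)\right) = - 18830 \left(48999 + 181\right) = \left(-18830\right) 49180 = -926059400$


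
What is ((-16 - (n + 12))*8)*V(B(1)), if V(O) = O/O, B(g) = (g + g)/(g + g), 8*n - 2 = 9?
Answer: -235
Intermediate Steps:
n = 11/8 (n = ¼ + (⅛)*9 = ¼ + 9/8 = 11/8 ≈ 1.3750)
B(g) = 1 (B(g) = (2*g)/((2*g)) = (2*g)*(1/(2*g)) = 1)
V(O) = 1
((-16 - (n + 12))*8)*V(B(1)) = ((-16 - (11/8 + 12))*8)*1 = ((-16 - 1*107/8)*8)*1 = ((-16 - 107/8)*8)*1 = -235/8*8*1 = -235*1 = -235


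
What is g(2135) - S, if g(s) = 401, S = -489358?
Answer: 489759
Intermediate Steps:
g(2135) - S = 401 - 1*(-489358) = 401 + 489358 = 489759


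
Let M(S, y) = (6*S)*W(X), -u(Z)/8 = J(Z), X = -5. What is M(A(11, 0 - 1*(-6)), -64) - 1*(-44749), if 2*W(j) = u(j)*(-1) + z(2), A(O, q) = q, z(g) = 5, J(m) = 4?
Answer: 45415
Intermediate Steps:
u(Z) = -32 (u(Z) = -8*4 = -32)
W(j) = 37/2 (W(j) = (-32*(-1) + 5)/2 = (32 + 5)/2 = (½)*37 = 37/2)
M(S, y) = 111*S (M(S, y) = (6*S)*(37/2) = 111*S)
M(A(11, 0 - 1*(-6)), -64) - 1*(-44749) = 111*(0 - 1*(-6)) - 1*(-44749) = 111*(0 + 6) + 44749 = 111*6 + 44749 = 666 + 44749 = 45415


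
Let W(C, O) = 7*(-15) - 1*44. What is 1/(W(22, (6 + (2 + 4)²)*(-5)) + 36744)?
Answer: 1/36595 ≈ 2.7326e-5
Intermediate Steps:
W(C, O) = -149 (W(C, O) = -105 - 44 = -149)
1/(W(22, (6 + (2 + 4)²)*(-5)) + 36744) = 1/(-149 + 36744) = 1/36595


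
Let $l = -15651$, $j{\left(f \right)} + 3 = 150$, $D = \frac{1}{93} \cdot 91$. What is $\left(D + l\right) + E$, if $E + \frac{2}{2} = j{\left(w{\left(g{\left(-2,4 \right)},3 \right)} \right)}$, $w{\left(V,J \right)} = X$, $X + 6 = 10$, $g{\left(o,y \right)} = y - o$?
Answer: $- \frac{1441874}{93} \approx -15504.0$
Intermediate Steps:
$X = 4$ ($X = -6 + 10 = 4$)
$D = \frac{91}{93}$ ($D = \frac{1}{93} \cdot 91 = \frac{91}{93} \approx 0.97849$)
$w{\left(V,J \right)} = 4$
$j{\left(f \right)} = 147$ ($j{\left(f \right)} = -3 + 150 = 147$)
$E = 146$ ($E = -1 + 147 = 146$)
$\left(D + l\right) + E = \left(\frac{91}{93} - 15651\right) + 146 = - \frac{1455452}{93} + 146 = - \frac{1441874}{93}$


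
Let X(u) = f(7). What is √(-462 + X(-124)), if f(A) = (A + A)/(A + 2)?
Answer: 4*I*√259/3 ≈ 21.458*I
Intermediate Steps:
f(A) = 2*A/(2 + A) (f(A) = (2*A)/(2 + A) = 2*A/(2 + A))
X(u) = 14/9 (X(u) = 2*7/(2 + 7) = 2*7/9 = 2*7*(⅑) = 14/9)
√(-462 + X(-124)) = √(-462 + 14/9) = √(-4144/9) = 4*I*√259/3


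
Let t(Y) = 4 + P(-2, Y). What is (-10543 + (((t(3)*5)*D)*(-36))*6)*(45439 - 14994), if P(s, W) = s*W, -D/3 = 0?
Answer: -320981635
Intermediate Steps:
D = 0 (D = -3*0 = 0)
P(s, W) = W*s
t(Y) = 4 - 2*Y (t(Y) = 4 + Y*(-2) = 4 - 2*Y)
(-10543 + (((t(3)*5)*D)*(-36))*6)*(45439 - 14994) = (-10543 + ((((4 - 2*3)*5)*0)*(-36))*6)*(45439 - 14994) = (-10543 + ((((4 - 6)*5)*0)*(-36))*6)*30445 = (-10543 + ((-2*5*0)*(-36))*6)*30445 = (-10543 + (-10*0*(-36))*6)*30445 = (-10543 + (0*(-36))*6)*30445 = (-10543 + 0*6)*30445 = (-10543 + 0)*30445 = -10543*30445 = -320981635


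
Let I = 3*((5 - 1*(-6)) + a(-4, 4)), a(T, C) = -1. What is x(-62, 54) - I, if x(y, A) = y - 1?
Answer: -93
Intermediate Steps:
x(y, A) = -1 + y
I = 30 (I = 3*((5 - 1*(-6)) - 1) = 3*((5 + 6) - 1) = 3*(11 - 1) = 3*10 = 30)
x(-62, 54) - I = (-1 - 62) - 1*30 = -63 - 30 = -93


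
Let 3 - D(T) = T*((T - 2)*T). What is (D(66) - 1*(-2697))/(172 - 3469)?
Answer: 92028/1099 ≈ 83.738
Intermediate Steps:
D(T) = 3 - T²*(-2 + T) (D(T) = 3 - T*(T - 2)*T = 3 - T*(-2 + T)*T = 3 - T*T*(-2 + T) = 3 - T²*(-2 + T))
(D(66) - 1*(-2697))/(172 - 3469) = ((3 - 1*66³ + 2*66²) - 1*(-2697))/(172 - 3469) = ((3 - 1*287496 + 2*4356) + 2697)/(-3297) = ((3 - 287496 + 8712) + 2697)*(-1/3297) = (-278781 + 2697)*(-1/3297) = -276084*(-1/3297) = 92028/1099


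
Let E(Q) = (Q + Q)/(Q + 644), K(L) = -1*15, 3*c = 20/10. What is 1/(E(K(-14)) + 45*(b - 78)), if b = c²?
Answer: -629/2195240 ≈ -0.00028653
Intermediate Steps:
c = ⅔ (c = (20/10)/3 = (20*(⅒))/3 = (⅓)*2 = ⅔ ≈ 0.66667)
b = 4/9 (b = (⅔)² = 4/9 ≈ 0.44444)
K(L) = -15
E(Q) = 2*Q/(644 + Q) (E(Q) = (2*Q)/(644 + Q) = 2*Q/(644 + Q))
1/(E(K(-14)) + 45*(b - 78)) = 1/(2*(-15)/(644 - 15) + 45*(4/9 - 78)) = 1/(2*(-15)/629 + 45*(-698/9)) = 1/(2*(-15)*(1/629) - 3490) = 1/(-30/629 - 3490) = 1/(-2195240/629) = -629/2195240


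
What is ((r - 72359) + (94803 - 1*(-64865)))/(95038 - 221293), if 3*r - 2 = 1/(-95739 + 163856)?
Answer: -17841817694/25800335505 ≈ -0.69153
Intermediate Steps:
r = 136235/204351 (r = ⅔ + 1/(3*(-95739 + 163856)) = ⅔ + (⅓)/68117 = ⅔ + (⅓)*(1/68117) = ⅔ + 1/204351 = 136235/204351 ≈ 0.66667)
((r - 72359) + (94803 - 1*(-64865)))/(95038 - 221293) = ((136235/204351 - 72359) + (94803 - 1*(-64865)))/(95038 - 221293) = (-14786497774/204351 + (94803 + 64865))/(-126255) = (-14786497774/204351 + 159668)*(-1/126255) = (17841817694/204351)*(-1/126255) = -17841817694/25800335505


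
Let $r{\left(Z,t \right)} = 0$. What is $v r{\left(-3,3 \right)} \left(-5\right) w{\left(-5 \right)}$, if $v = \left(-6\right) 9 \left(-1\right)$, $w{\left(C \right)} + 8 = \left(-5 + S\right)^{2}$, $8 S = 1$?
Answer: $0$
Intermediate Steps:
$S = \frac{1}{8}$ ($S = \frac{1}{8} \cdot 1 = \frac{1}{8} \approx 0.125$)
$w{\left(C \right)} = \frac{1009}{64}$ ($w{\left(C \right)} = -8 + \left(-5 + \frac{1}{8}\right)^{2} = -8 + \left(- \frac{39}{8}\right)^{2} = -8 + \frac{1521}{64} = \frac{1009}{64}$)
$v = 54$ ($v = \left(-54\right) \left(-1\right) = 54$)
$v r{\left(-3,3 \right)} \left(-5\right) w{\left(-5 \right)} = 54 \cdot 0 \left(-5\right) \frac{1009}{64} = 54 \cdot 0 \cdot \frac{1009}{64} = 54 \cdot 0 = 0$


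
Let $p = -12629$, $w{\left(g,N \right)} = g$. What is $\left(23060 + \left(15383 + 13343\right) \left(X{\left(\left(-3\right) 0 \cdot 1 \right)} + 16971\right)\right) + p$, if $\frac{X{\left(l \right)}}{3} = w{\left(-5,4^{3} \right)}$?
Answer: $487088487$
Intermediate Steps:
$X{\left(l \right)} = -15$ ($X{\left(l \right)} = 3 \left(-5\right) = -15$)
$\left(23060 + \left(15383 + 13343\right) \left(X{\left(\left(-3\right) 0 \cdot 1 \right)} + 16971\right)\right) + p = \left(23060 + \left(15383 + 13343\right) \left(-15 + 16971\right)\right) - 12629 = \left(23060 + 28726 \cdot 16956\right) - 12629 = \left(23060 + 487078056\right) - 12629 = 487101116 - 12629 = 487088487$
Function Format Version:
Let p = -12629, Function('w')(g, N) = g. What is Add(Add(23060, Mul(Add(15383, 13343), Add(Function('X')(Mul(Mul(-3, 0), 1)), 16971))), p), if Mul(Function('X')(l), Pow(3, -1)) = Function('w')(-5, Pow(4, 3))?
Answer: 487088487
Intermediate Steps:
Function('X')(l) = -15 (Function('X')(l) = Mul(3, -5) = -15)
Add(Add(23060, Mul(Add(15383, 13343), Add(Function('X')(Mul(Mul(-3, 0), 1)), 16971))), p) = Add(Add(23060, Mul(Add(15383, 13343), Add(-15, 16971))), -12629) = Add(Add(23060, Mul(28726, 16956)), -12629) = Add(Add(23060, 487078056), -12629) = Add(487101116, -12629) = 487088487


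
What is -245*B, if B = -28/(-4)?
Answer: -1715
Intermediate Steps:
B = 7 (B = -28*(-1/4) = 7)
-245*B = -245*7 = -1715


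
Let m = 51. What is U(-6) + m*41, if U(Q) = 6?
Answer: 2097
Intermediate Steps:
U(-6) + m*41 = 6 + 51*41 = 6 + 2091 = 2097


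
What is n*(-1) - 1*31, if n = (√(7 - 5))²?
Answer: -33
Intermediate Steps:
n = 2 (n = (√2)² = 2)
n*(-1) - 1*31 = 2*(-1) - 1*31 = -2 - 31 = -33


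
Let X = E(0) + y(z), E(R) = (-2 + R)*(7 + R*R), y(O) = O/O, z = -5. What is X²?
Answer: 169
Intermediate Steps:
y(O) = 1
E(R) = (-2 + R)*(7 + R²)
X = -13 (X = (-14 + 0³ - 2*0² + 7*0) + 1 = (-14 + 0 - 2*0 + 0) + 1 = (-14 + 0 + 0 + 0) + 1 = -14 + 1 = -13)
X² = (-13)² = 169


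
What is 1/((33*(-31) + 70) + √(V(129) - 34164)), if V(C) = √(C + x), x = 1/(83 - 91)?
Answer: -1/(953 - I*√(34164 - √2062/4)) ≈ -0.0010113 - 0.00019611*I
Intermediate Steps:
x = -⅛ (x = 1/(-8) = -⅛ ≈ -0.12500)
V(C) = √(-⅛ + C) (V(C) = √(C - ⅛) = √(-⅛ + C))
1/((33*(-31) + 70) + √(V(129) - 34164)) = 1/((33*(-31) + 70) + √(√(-2 + 16*129)/4 - 34164)) = 1/((-1023 + 70) + √(√(-2 + 2064)/4 - 34164)) = 1/(-953 + √(√2062/4 - 34164)) = 1/(-953 + √(-34164 + √2062/4))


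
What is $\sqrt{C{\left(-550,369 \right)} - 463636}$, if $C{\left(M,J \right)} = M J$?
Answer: $i \sqrt{666586} \approx 816.45 i$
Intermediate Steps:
$C{\left(M,J \right)} = J M$
$\sqrt{C{\left(-550,369 \right)} - 463636} = \sqrt{369 \left(-550\right) - 463636} = \sqrt{-202950 - 463636} = \sqrt{-666586} = i \sqrt{666586}$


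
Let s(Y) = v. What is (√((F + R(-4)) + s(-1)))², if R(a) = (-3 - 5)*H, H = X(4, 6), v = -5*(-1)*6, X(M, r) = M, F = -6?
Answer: -8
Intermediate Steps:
v = 30 (v = 5*6 = 30)
H = 4
s(Y) = 30
R(a) = -32 (R(a) = (-3 - 5)*4 = -8*4 = -32)
(√((F + R(-4)) + s(-1)))² = (√((-6 - 32) + 30))² = (√(-38 + 30))² = (√(-8))² = (2*I*√2)² = -8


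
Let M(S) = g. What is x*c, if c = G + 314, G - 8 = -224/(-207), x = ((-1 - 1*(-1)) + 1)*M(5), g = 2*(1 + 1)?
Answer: 267512/207 ≈ 1292.3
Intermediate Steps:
g = 4 (g = 2*2 = 4)
M(S) = 4
x = 4 (x = ((-1 - 1*(-1)) + 1)*4 = ((-1 + 1) + 1)*4 = (0 + 1)*4 = 1*4 = 4)
G = 1880/207 (G = 8 - 224/(-207) = 8 - 224*(-1/207) = 8 + 224/207 = 1880/207 ≈ 9.0821)
c = 66878/207 (c = 1880/207 + 314 = 66878/207 ≈ 323.08)
x*c = 4*(66878/207) = 267512/207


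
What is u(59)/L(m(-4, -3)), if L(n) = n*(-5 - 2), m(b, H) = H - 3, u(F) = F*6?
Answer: 59/7 ≈ 8.4286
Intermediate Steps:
u(F) = 6*F
m(b, H) = -3 + H
L(n) = -7*n (L(n) = n*(-7) = -7*n)
u(59)/L(m(-4, -3)) = (6*59)/((-7*(-3 - 3))) = 354/((-7*(-6))) = 354/42 = 354*(1/42) = 59/7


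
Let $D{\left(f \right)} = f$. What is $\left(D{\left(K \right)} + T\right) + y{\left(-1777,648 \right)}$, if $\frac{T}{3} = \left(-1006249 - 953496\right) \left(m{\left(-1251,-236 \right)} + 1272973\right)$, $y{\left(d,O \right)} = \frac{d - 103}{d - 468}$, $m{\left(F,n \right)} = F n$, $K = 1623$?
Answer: $- \frac{4139721288082532}{449} \approx -9.2199 \cdot 10^{12}$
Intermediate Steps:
$y{\left(d,O \right)} = \frac{-103 + d}{-468 + d}$
$T = -9219869240115$ ($T = 3 \left(-1006249 - 953496\right) \left(\left(-1251\right) \left(-236\right) + 1272973\right) = 3 \left(- 1959745 \left(295236 + 1272973\right)\right) = 3 \left(\left(-1959745\right) 1568209\right) = 3 \left(-3073289746705\right) = -9219869240115$)
$\left(D{\left(K \right)} + T\right) + y{\left(-1777,648 \right)} = \left(1623 - 9219869240115\right) + \frac{-103 - 1777}{-468 - 1777} = -9219869238492 + \frac{1}{-2245} \left(-1880\right) = -9219869238492 - - \frac{376}{449} = -9219869238492 + \frac{376}{449} = - \frac{4139721288082532}{449}$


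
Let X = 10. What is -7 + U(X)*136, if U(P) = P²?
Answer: 13593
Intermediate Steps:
-7 + U(X)*136 = -7 + 10²*136 = -7 + 100*136 = -7 + 13600 = 13593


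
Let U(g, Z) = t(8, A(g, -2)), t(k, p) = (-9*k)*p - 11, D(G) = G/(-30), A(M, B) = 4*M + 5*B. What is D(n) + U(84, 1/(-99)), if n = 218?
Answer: -352354/15 ≈ -23490.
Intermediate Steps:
D(G) = -G/30 (D(G) = G*(-1/30) = -G/30)
t(k, p) = -11 - 9*k*p (t(k, p) = -9*k*p - 11 = -11 - 9*k*p)
U(g, Z) = 709 - 288*g (U(g, Z) = -11 - 9*8*(4*g + 5*(-2)) = -11 - 9*8*(4*g - 10) = -11 - 9*8*(-10 + 4*g) = -11 + (720 - 288*g) = 709 - 288*g)
D(n) + U(84, 1/(-99)) = -1/30*218 + (709 - 288*84) = -109/15 + (709 - 24192) = -109/15 - 23483 = -352354/15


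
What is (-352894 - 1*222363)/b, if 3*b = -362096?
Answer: 1725771/362096 ≈ 4.7661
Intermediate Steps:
b = -362096/3 (b = (⅓)*(-362096) = -362096/3 ≈ -1.2070e+5)
(-352894 - 1*222363)/b = (-352894 - 1*222363)/(-362096/3) = (-352894 - 222363)*(-3/362096) = -575257*(-3/362096) = 1725771/362096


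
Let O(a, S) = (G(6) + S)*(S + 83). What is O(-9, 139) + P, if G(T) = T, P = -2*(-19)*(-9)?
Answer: 31848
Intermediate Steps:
P = -342 (P = 38*(-9) = -342)
O(a, S) = (6 + S)*(83 + S) (O(a, S) = (6 + S)*(S + 83) = (6 + S)*(83 + S))
O(-9, 139) + P = (498 + 139² + 89*139) - 342 = (498 + 19321 + 12371) - 342 = 32190 - 342 = 31848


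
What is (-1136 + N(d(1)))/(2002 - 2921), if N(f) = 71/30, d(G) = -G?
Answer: 34009/27570 ≈ 1.2336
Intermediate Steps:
N(f) = 71/30 (N(f) = 71*(1/30) = 71/30)
(-1136 + N(d(1)))/(2002 - 2921) = (-1136 + 71/30)/(2002 - 2921) = -34009/30/(-919) = -34009/30*(-1/919) = 34009/27570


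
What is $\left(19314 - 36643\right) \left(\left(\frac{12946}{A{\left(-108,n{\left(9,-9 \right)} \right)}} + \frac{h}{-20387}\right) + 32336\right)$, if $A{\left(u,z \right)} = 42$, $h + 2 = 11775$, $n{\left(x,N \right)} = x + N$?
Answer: $- \frac{242183735419210}{428127} \approx -5.6568 \cdot 10^{8}$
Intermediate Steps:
$n{\left(x,N \right)} = N + x$
$h = 11773$ ($h = -2 + 11775 = 11773$)
$\left(19314 - 36643\right) \left(\left(\frac{12946}{A{\left(-108,n{\left(9,-9 \right)} \right)}} + \frac{h}{-20387}\right) + 32336\right) = \left(19314 - 36643\right) \left(\left(\frac{12946}{42} + \frac{11773}{-20387}\right) + 32336\right) = - 17329 \left(\left(12946 \cdot \frac{1}{42} + 11773 \left(- \frac{1}{20387}\right)\right) + 32336\right) = - 17329 \left(\left(\frac{6473}{21} - \frac{11773}{20387}\right) + 32336\right) = - 17329 \left(\frac{131717818}{428127} + 32336\right) = \left(-17329\right) \frac{13975632490}{428127} = - \frac{242183735419210}{428127}$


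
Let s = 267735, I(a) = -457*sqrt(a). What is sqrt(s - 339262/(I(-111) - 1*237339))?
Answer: sqrt((63544296427 + 122354895*I*sqrt(111))/(237339 + 457*I*sqrt(111))) ≈ 517.43 - 0.e-5*I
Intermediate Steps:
sqrt(s - 339262/(I(-111) - 1*237339)) = sqrt(267735 - 339262/(-457*I*sqrt(111) - 1*237339)) = sqrt(267735 - 339262/(-457*I*sqrt(111) - 237339)) = sqrt(267735 - 339262/(-237339 - 457*I*sqrt(111)))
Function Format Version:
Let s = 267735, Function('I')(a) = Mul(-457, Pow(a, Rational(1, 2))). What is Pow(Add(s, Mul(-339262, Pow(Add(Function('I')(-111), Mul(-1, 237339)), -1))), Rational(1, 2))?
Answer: Pow(Mul(Pow(Add(237339, Mul(457, I, Pow(111, Rational(1, 2)))), -1), Add(63544296427, Mul(122354895, I, Pow(111, Rational(1, 2))))), Rational(1, 2)) ≈ Add(517.43, Mul(-0.e-5, I))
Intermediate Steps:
Pow(Add(s, Mul(-339262, Pow(Add(Function('I')(-111), Mul(-1, 237339)), -1))), Rational(1, 2)) = Pow(Add(267735, Mul(-339262, Pow(Add(Mul(-457, Pow(-111, Rational(1, 2))), Mul(-1, 237339)), -1))), Rational(1, 2)) = Pow(Add(267735, Mul(-339262, Pow(Add(Mul(-457, Mul(I, Pow(111, Rational(1, 2)))), -237339), -1))), Rational(1, 2)) = Pow(Add(267735, Mul(-339262, Pow(Add(Mul(-457, I, Pow(111, Rational(1, 2))), -237339), -1))), Rational(1, 2)) = Pow(Add(267735, Mul(-339262, Pow(Add(-237339, Mul(-457, I, Pow(111, Rational(1, 2)))), -1))), Rational(1, 2))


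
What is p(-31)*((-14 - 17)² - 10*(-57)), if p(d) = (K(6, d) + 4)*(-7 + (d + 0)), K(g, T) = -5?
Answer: 58178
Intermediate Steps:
p(d) = 7 - d (p(d) = (-5 + 4)*(-7 + (d + 0)) = -(-7 + d) = 7 - d)
p(-31)*((-14 - 17)² - 10*(-57)) = (7 - 1*(-31))*((-14 - 17)² - 10*(-57)) = (7 + 31)*((-31)² + 570) = 38*(961 + 570) = 38*1531 = 58178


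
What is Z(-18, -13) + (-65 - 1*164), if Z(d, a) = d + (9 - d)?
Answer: -220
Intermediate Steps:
Z(d, a) = 9
Z(-18, -13) + (-65 - 1*164) = 9 + (-65 - 1*164) = 9 + (-65 - 164) = 9 - 229 = -220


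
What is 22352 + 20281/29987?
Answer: 670289705/29987 ≈ 22353.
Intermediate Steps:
22352 + 20281/29987 = 670289705/29987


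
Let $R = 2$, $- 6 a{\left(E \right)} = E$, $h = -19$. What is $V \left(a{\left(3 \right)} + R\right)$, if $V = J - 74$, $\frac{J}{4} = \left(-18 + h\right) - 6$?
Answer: $-369$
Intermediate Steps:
$a{\left(E \right)} = - \frac{E}{6}$
$J = -172$ ($J = 4 \left(\left(-18 - 19\right) - 6\right) = 4 \left(-37 - 6\right) = 4 \left(-43\right) = -172$)
$V = -246$ ($V = -172 - 74 = -246$)
$V \left(a{\left(3 \right)} + R\right) = - 246 \left(\left(- \frac{1}{6}\right) 3 + 2\right) = - 246 \left(- \frac{1}{2} + 2\right) = \left(-246\right) \frac{3}{2} = -369$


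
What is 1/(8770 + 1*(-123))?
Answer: 1/8647 ≈ 0.00011565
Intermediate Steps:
1/(8770 + 1*(-123)) = 1/(8770 - 123) = 1/8647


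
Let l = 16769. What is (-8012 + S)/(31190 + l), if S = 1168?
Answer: -6844/47959 ≈ -0.14271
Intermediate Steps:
(-8012 + S)/(31190 + l) = (-8012 + 1168)/(31190 + 16769) = -6844/47959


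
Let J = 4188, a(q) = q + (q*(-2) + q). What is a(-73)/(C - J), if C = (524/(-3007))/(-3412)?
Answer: 0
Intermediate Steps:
a(q) = 0 (a(q) = q + (-2*q + q) = q - q = 0)
C = 131/2564971 (C = (524*(-1/3007))*(-1/3412) = -524/3007*(-1/3412) = 131/2564971 ≈ 5.1073e-5)
a(-73)/(C - J) = 0/(131/2564971 - 1*4188) = 0/(131/2564971 - 4188) = 0/(-10742098417/2564971) = 0*(-2564971/10742098417) = 0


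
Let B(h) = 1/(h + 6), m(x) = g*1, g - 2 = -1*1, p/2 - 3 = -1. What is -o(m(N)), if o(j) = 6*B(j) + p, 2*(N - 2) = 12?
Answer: -34/7 ≈ -4.8571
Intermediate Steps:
p = 4 (p = 6 + 2*(-1) = 6 - 2 = 4)
N = 8 (N = 2 + (½)*12 = 2 + 6 = 8)
g = 1 (g = 2 - 1*1 = 2 - 1 = 1)
m(x) = 1 (m(x) = 1*1 = 1)
B(h) = 1/(6 + h)
o(j) = 4 + 6/(6 + j) (o(j) = 6/(6 + j) + 4 = 4 + 6/(6 + j))
-o(m(N)) = -2*(15 + 2*1)/(6 + 1) = -2*(15 + 2)/7 = -2*17/7 = -1*34/7 = -34/7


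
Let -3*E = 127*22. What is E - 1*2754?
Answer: -11056/3 ≈ -3685.3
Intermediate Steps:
E = -2794/3 (E = -127*22/3 = -⅓*2794 = -2794/3 ≈ -931.33)
E - 1*2754 = -2794/3 - 1*2754 = -2794/3 - 2754 = -11056/3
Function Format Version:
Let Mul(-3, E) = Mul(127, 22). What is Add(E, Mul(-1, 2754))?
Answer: Rational(-11056, 3) ≈ -3685.3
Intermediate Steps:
E = Rational(-2794, 3) (E = Mul(Rational(-1, 3), Mul(127, 22)) = Mul(Rational(-1, 3), 2794) = Rational(-2794, 3) ≈ -931.33)
Add(E, Mul(-1, 2754)) = Add(Rational(-2794, 3), Mul(-1, 2754)) = Add(Rational(-2794, 3), -2754) = Rational(-11056, 3)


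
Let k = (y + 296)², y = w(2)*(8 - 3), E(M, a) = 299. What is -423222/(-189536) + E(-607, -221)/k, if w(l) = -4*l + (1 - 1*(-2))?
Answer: 15569259083/6959856688 ≈ 2.2370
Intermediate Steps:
w(l) = 3 - 4*l (w(l) = -4*l + (1 + 2) = -4*l + 3 = 3 - 4*l)
y = -25 (y = (3 - 4*2)*(8 - 3) = (3 - 8)*5 = -5*5 = -25)
k = 73441 (k = (-25 + 296)² = 271² = 73441)
-423222/(-189536) + E(-607, -221)/k = -423222/(-189536) + 299/73441 = -423222*(-1/189536) + 299*(1/73441) = 211611/94768 + 299/73441 = 15569259083/6959856688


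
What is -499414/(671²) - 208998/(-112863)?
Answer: 739884436/996383333 ≈ 0.74257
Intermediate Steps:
-499414/(671²) - 208998/(-112863) = -499414/450241 - 208998*(-1/112863) = -499414*1/450241 + 4098/2213 = -499414/450241 + 4098/2213 = 739884436/996383333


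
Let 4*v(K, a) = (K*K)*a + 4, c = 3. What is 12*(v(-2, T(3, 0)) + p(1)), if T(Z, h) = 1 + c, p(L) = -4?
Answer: 12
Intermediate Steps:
T(Z, h) = 4 (T(Z, h) = 1 + 3 = 4)
v(K, a) = 1 + a*K²/4 (v(K, a) = ((K*K)*a + 4)/4 = (K²*a + 4)/4 = (a*K² + 4)/4 = (4 + a*K²)/4 = 1 + a*K²/4)
12*(v(-2, T(3, 0)) + p(1)) = 12*((1 + (¼)*4*(-2)²) - 4) = 12*((1 + (¼)*4*4) - 4) = 12*((1 + 4) - 4) = 12*(5 - 4) = 12*1 = 12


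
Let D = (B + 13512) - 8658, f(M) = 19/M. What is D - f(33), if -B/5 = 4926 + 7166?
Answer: -1835017/33 ≈ -55607.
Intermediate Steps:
B = -60460 (B = -5*(4926 + 7166) = -5*12092 = -60460)
D = -55606 (D = (-60460 + 13512) - 8658 = -46948 - 8658 = -55606)
D - f(33) = -55606 - 19/33 = -1835017/33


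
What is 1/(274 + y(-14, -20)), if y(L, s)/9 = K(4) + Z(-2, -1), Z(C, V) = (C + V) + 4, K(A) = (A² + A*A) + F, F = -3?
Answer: 1/544 ≈ 0.0018382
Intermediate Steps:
K(A) = -3 + 2*A² (K(A) = (A² + A*A) - 3 = (A² + A²) - 3 = 2*A² - 3 = -3 + 2*A²)
Z(C, V) = 4 + C + V
y(L, s) = 270 (y(L, s) = 9*((-3 + 2*4²) + (4 - 2 - 1)) = 9*((-3 + 2*16) + 1) = 9*((-3 + 32) + 1) = 9*(29 + 1) = 9*30 = 270)
1/(274 + y(-14, -20)) = 1/(274 + 270) = 1/544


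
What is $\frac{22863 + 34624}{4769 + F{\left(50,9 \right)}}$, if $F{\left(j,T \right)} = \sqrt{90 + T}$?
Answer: $\frac{274155503}{22743262} - \frac{172461 \sqrt{11}}{22743262} \approx 12.029$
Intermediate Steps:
$\frac{22863 + 34624}{4769 + F{\left(50,9 \right)}} = \frac{22863 + 34624}{4769 + \sqrt{90 + 9}} = \frac{57487}{4769 + \sqrt{99}} = \frac{57487}{4769 + 3 \sqrt{11}}$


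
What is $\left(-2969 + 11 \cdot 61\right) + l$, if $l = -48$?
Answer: $-2346$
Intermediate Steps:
$\left(-2969 + 11 \cdot 61\right) + l = \left(-2969 + 11 \cdot 61\right) - 48 = \left(-2969 + 671\right) - 48 = -2298 - 48 = -2346$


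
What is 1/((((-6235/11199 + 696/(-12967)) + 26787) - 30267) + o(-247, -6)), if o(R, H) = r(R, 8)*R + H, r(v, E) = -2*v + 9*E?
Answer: -145217433/20808004183453 ≈ -6.9789e-6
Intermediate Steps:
o(R, H) = H + R*(72 - 2*R) (o(R, H) = (-2*R + 9*8)*R + H = (-2*R + 72)*R + H = (72 - 2*R)*R + H = R*(72 - 2*R) + H = H + R*(72 - 2*R))
1/((((-6235/11199 + 696/(-12967)) + 26787) - 30267) + o(-247, -6)) = 1/((((-6235/11199 + 696/(-12967)) + 26787) - 30267) + (-6 - 2*(-247)*(-36 - 247))) = 1/((((-6235*1/11199 + 696*(-1/12967)) + 26787) - 30267) + (-6 - 2*(-247)*(-283))) = 1/((((-6235/11199 - 696/12967) + 26787) - 30267) + (-6 - 139802)) = 1/(((-88643749/145217433 + 26787) - 30267) - 139808) = 1/((3889850734022/145217433 - 30267) - 139808) = 1/(-505445310589/145217433 - 139808) = 1/(-20808004183453/145217433) = -145217433/20808004183453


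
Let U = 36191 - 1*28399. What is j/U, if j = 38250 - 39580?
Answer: -665/3896 ≈ -0.17069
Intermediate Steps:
j = -1330
U = 7792 (U = 36191 - 28399 = 7792)
j/U = -1330/7792 = -1330*1/7792 = -665/3896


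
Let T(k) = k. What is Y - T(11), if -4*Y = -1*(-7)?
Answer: -51/4 ≈ -12.750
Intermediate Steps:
Y = -7/4 (Y = -(-1)*(-7)/4 = -¼*7 = -7/4 ≈ -1.7500)
Y - T(11) = -7/4 - 1*11 = -7/4 - 11 = -51/4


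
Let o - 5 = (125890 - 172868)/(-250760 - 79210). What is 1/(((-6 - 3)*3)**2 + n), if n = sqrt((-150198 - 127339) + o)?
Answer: 120274065/133468386916 - I*sqrt(7554431103712035)/133468386916 ≈ 0.00090114 - 0.00065121*I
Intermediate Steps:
o = 848414/164985 (o = 5 + (125890 - 172868)/(-250760 - 79210) = 5 - 46978/(-329970) = 5 - 46978*(-1/329970) = 5 + 23489/164985 = 848414/164985 ≈ 5.1424)
n = I*sqrt(7554431103712035)/164985 (n = sqrt((-150198 - 127339) + 848414/164985) = sqrt(-277537 + 848414/164985) = sqrt(-45788593531/164985) = I*sqrt(7554431103712035)/164985 ≈ 526.81*I)
1/(((-6 - 3)*3)**2 + n) = 1/(((-6 - 3)*3)**2 + I*sqrt(7554431103712035)/164985) = 1/((-9*3)**2 + I*sqrt(7554431103712035)/164985) = 1/((-27)**2 + I*sqrt(7554431103712035)/164985) = 1/(729 + I*sqrt(7554431103712035)/164985)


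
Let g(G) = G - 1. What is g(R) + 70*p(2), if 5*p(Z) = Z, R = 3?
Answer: 30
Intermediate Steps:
g(G) = -1 + G
p(Z) = Z/5
g(R) + 70*p(2) = (-1 + 3) + 70*((⅕)*2) = 2 + 70*(⅖) = 2 + 28 = 30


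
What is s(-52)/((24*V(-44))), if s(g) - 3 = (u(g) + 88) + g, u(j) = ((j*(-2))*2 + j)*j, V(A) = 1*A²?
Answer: -2691/15488 ≈ -0.17375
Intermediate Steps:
V(A) = A²
u(j) = -3*j² (u(j) = (-2*j*2 + j)*j = (-4*j + j)*j = (-3*j)*j = -3*j²)
s(g) = 91 + g - 3*g² (s(g) = 3 + ((-3*g² + 88) + g) = 3 + ((88 - 3*g²) + g) = 3 + (88 + g - 3*g²) = 91 + g - 3*g²)
s(-52)/((24*V(-44))) = (91 - 52 - 3*(-52)²)/((24*(-44)²)) = (91 - 52 - 3*2704)/((24*1936)) = (91 - 52 - 8112)/46464 = -8073*1/46464 = -2691/15488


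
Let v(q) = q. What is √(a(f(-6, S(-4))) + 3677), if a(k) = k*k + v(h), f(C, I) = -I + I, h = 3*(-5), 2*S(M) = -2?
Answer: √3662 ≈ 60.514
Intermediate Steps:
S(M) = -1 (S(M) = (½)*(-2) = -1)
h = -15
f(C, I) = 0
a(k) = -15 + k² (a(k) = k*k - 15 = k² - 15 = -15 + k²)
√(a(f(-6, S(-4))) + 3677) = √((-15 + 0²) + 3677) = √((-15 + 0) + 3677) = √(-15 + 3677) = √3662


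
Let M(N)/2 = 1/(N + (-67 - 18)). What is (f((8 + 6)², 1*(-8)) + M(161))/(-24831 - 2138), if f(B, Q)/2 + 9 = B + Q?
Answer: -13605/1024822 ≈ -0.013275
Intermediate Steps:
M(N) = 2/(-85 + N) (M(N) = 2/(N + (-67 - 18)) = 2/(N - 85) = 2/(-85 + N))
f(B, Q) = -18 + 2*B + 2*Q (f(B, Q) = -18 + 2*(B + Q) = -18 + (2*B + 2*Q) = -18 + 2*B + 2*Q)
(f((8 + 6)², 1*(-8)) + M(161))/(-24831 - 2138) = ((-18 + 2*(8 + 6)² + 2*(1*(-8))) + 2/(-85 + 161))/(-24831 - 2138) = ((-18 + 2*14² + 2*(-8)) + 2/76)/(-26969) = ((-18 + 2*196 - 16) + 2*(1/76))*(-1/26969) = ((-18 + 392 - 16) + 1/38)*(-1/26969) = (358 + 1/38)*(-1/26969) = (13605/38)*(-1/26969) = -13605/1024822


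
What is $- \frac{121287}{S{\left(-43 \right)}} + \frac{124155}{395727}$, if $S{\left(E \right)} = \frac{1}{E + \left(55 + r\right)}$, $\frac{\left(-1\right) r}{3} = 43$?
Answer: $\frac{1871865126696}{131909} \approx 1.4191 \cdot 10^{7}$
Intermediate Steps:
$r = -129$ ($r = \left(-3\right) 43 = -129$)
$S{\left(E \right)} = \frac{1}{-74 + E}$ ($S{\left(E \right)} = \frac{1}{E + \left(55 - 129\right)} = \frac{1}{E - 74} = \frac{1}{-74 + E}$)
$- \frac{121287}{S{\left(-43 \right)}} + \frac{124155}{395727} = - \frac{121287}{\frac{1}{-74 - 43}} + \frac{124155}{395727} = - \frac{121287}{\frac{1}{-117}} + 124155 \cdot \frac{1}{395727} = - \frac{121287}{- \frac{1}{117}} + \frac{41385}{131909} = \left(-121287\right) \left(-117\right) + \frac{41385}{131909} = 14190579 + \frac{41385}{131909} = \frac{1871865126696}{131909}$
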